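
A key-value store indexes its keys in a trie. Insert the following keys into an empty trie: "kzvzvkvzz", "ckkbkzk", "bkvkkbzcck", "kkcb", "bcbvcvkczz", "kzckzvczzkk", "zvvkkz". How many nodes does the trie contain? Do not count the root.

Trace insertions, counting only characters that open a new branch:
  "kzvzvkvzz" → 9 new (k, z, v, z, v, k, v, z, z)
  "ckkbkzk" → 7 new (c, k, k, b, k, z, k)
  "bkvkkbzcck" → 10 new (b, k, v, k, k, b, z, c, c, k)
  "kkcb" → prefix "k" already present; 3 new (k, c, b)
  "bcbvcvkczz" → prefix "b" already present; 9 new (c, b, v, c, v, k, c, z, z)
  "kzckzvczzkk" → prefix "kz" already present; 9 new (c, k, z, v, c, z, z, k, k)
  "zvvkkz" → 6 new (z, v, v, k, k, z)
Total nodes = 9 + 7 + 10 + 3 + 9 + 9 + 6 = 53

53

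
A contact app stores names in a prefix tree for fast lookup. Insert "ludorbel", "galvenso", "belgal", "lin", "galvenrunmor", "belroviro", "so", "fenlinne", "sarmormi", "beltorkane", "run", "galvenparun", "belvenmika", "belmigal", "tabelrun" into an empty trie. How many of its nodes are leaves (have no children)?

A leaf is a node with no children — equivalently, the end of a word that is not a proper prefix of any other stored word.
Those words: "belgal", "belmigal", "belroviro", "beltorkane", "belvenmika", "fenlinne", "galvenparun", "galvenrunmor", "galvenso", "lin", "ludorbel", "run", "sarmormi", "so", "tabelrun"
Leaf count: 15

15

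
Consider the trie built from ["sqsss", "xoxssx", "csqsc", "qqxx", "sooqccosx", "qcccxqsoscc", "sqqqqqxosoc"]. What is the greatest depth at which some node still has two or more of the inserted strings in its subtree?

2

Look for the deepest trie node that still has at least two words in its subtree.
"sqqqqqxosoc" and "sqsss" agree on "sq" (2 characters) before diverging; nothing deeper is shared.
Longest shared-prefix length: 2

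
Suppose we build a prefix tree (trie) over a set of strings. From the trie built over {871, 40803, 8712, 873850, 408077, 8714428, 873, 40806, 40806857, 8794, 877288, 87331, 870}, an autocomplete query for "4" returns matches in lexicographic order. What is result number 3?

40806857

Words with prefix "4", in lexicographic order: "40803", "40806", "40806857", "408077"
The 3rd is 40806857.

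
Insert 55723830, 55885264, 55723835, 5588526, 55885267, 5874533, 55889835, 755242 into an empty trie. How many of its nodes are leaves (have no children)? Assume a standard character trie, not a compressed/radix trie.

Leaves are exactly the stored words that no other stored word extends.
Those words: "55723830", "55723835", "55885264", "55885267", "55889835", "5874533", "755242"
Leaf count: 7

7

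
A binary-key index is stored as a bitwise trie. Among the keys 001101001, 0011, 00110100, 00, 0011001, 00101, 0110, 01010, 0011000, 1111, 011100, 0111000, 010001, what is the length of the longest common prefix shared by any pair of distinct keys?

The deepest shared node is where two words last agree before diverging.
"00110100" and "001101001" agree on "00110100" (8 characters) before diverging; nothing deeper is shared.
Longest shared-prefix length: 8

8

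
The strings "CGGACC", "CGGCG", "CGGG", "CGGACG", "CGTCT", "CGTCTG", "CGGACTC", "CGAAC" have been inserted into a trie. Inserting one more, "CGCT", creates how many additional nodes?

2

"CG" is already a path in the trie; the remaining "CT" must be added.
So 4 − 2 = 2 new nodes.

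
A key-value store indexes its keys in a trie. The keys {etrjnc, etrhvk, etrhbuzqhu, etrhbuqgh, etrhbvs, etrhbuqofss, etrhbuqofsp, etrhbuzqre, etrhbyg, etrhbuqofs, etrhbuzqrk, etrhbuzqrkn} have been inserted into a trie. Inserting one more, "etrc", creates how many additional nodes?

1

The longest prefix of "etrc" already in the trie is "etr" (length 3).
Each of the 1 remaining characters creates one node.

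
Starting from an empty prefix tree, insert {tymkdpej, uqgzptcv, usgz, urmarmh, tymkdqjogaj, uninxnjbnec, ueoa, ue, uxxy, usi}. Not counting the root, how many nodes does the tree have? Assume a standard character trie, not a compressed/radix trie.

Trace insertions, counting only characters that open a new branch:
  "tymkdpej" → 8 new (t, y, m, k, d, p, e, j)
  "uqgzptcv" → 8 new (u, q, g, z, p, t, c, v)
  "usgz" → prefix "u" already present; 3 new (s, g, z)
  "urmarmh" → prefix "u" already present; 6 new (r, m, a, r, m, h)
  "tymkdqjogaj" → prefix "tymkd" already present; 6 new (q, j, o, g, a, j)
  "uninxnjbnec" → prefix "u" already present; 10 new (n, i, n, x, n, j, b, n, e, c)
  "ueoa" → prefix "u" already present; 3 new (e, o, a)
  "ue" → prefix "ue" already present; 0 new (none)
  "uxxy" → prefix "u" already present; 3 new (x, x, y)
  "usi" → prefix "us" already present; 1 new (i)
Total nodes = 8 + 8 + 3 + 6 + 6 + 10 + 3 + 0 + 3 + 1 = 48

48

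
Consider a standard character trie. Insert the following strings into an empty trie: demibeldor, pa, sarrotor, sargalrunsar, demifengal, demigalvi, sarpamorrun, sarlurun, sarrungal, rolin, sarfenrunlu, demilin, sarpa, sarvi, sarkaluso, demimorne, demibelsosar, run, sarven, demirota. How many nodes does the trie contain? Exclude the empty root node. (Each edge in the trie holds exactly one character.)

Count nodes per top-level branch (shared prefixes stored once):
  'd'-branch (demibeldor, demibelsosar, demifengal, demigalvi, demilin, demimorne, demirota): 38 nodes
  'p'-branch (pa): 2 nodes
  'r'-branch (rolin, run): 7 nodes
  's'-branch (sarfenrunlu, sargalrunsar, sarkaluso, sarlurun, sarpa, sarpamorrun, sarrotor, sarrungal, sarven, sarvi): 53 nodes
Sum: 100

100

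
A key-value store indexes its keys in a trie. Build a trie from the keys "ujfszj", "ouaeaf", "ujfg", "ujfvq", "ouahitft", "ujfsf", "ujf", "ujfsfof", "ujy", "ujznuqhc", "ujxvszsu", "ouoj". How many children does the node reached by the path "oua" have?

Walk "oua" from the root, arriving at one node.
Distinct next characters after "oua": e, h.
That node has 2 child edges.

2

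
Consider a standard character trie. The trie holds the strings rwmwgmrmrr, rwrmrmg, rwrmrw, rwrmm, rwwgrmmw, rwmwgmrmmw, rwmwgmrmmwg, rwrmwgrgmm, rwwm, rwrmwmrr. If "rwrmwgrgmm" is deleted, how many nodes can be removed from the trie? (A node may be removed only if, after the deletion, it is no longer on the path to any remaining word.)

5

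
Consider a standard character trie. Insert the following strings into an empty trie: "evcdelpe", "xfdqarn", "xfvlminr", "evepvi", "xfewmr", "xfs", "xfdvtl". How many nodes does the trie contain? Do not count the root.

33

Count nodes per top-level branch (shared prefixes stored once):
  'e'-branch (evcdelpe, evepvi): 12 nodes
  'x'-branch (xfdqarn, xfdvtl, xfewmr, xfs, xfvlminr): 21 nodes
Sum: 33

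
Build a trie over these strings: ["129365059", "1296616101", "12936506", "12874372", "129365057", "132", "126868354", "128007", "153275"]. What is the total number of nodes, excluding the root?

Insert word by word; a character creates a node only if that edge doesn't already exist:
  "129365059" → 9 new (1, 2, 9, 3, 6, 5, 0, 5, 9)
  "1296616101" → prefix "129" already present; 7 new (6, 6, 1, 6, 1, 0, 1)
  "12936506" → prefix "1293650" already present; 1 new (6)
  "12874372" → prefix "12" already present; 6 new (8, 7, 4, 3, 7, 2)
  "129365057" → prefix "12936505" already present; 1 new (7)
  "132" → prefix "1" already present; 2 new (3, 2)
  "126868354" → prefix "12" already present; 7 new (6, 8, 6, 8, 3, 5, 4)
  "128007" → prefix "128" already present; 3 new (0, 0, 7)
  "153275" → prefix "1" already present; 5 new (5, 3, 2, 7, 5)
Total nodes = 9 + 7 + 1 + 6 + 1 + 2 + 7 + 3 + 5 = 41

41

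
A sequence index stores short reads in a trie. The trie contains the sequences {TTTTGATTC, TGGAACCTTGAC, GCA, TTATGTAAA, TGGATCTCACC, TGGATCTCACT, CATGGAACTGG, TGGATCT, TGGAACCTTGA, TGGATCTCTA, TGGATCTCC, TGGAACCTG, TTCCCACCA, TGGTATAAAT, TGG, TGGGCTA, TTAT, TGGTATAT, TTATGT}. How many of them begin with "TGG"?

12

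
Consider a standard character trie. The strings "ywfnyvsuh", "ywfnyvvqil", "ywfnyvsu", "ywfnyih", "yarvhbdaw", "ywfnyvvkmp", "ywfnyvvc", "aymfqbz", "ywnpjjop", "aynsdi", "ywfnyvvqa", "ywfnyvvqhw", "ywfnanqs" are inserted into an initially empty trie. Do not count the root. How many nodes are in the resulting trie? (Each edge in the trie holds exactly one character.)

Trace insertions, counting only characters that open a new branch:
  "ywfnyvsuh" → 9 new (y, w, f, n, y, v, s, u, h)
  "ywfnyvvqil" → prefix "ywfnyv" already present; 4 new (v, q, i, l)
  "ywfnyvsu" → prefix "ywfnyvsu" already present; 0 new (none)
  "ywfnyih" → prefix "ywfny" already present; 2 new (i, h)
  "yarvhbdaw" → prefix "y" already present; 8 new (a, r, v, h, b, d, a, w)
  "ywfnyvvkmp" → prefix "ywfnyvv" already present; 3 new (k, m, p)
  "ywfnyvvc" → prefix "ywfnyvv" already present; 1 new (c)
  "aymfqbz" → 7 new (a, y, m, f, q, b, z)
  "ywnpjjop" → prefix "yw" already present; 6 new (n, p, j, j, o, p)
  "aynsdi" → prefix "ay" already present; 4 new (n, s, d, i)
  "ywfnyvvqa" → prefix "ywfnyvvq" already present; 1 new (a)
  "ywfnyvvqhw" → prefix "ywfnyvvq" already present; 2 new (h, w)
  "ywfnanqs" → prefix "ywfn" already present; 4 new (a, n, q, s)
Total nodes = 9 + 4 + 0 + 2 + 8 + 3 + 1 + 7 + 6 + 4 + 1 + 2 + 4 = 51

51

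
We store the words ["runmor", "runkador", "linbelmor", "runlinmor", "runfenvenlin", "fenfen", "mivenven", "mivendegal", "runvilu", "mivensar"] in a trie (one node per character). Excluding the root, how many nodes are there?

61

Count nodes per top-level branch (shared prefixes stored once):
  'f'-branch (fenfen): 6 nodes
  'l'-branch (linbelmor): 9 nodes
  'm'-branch (mivendegal, mivensar, mivenven): 16 nodes
  'r'-branch (runfenvenlin, runkador, runlinmor, runmor, runvilu): 30 nodes
Sum: 61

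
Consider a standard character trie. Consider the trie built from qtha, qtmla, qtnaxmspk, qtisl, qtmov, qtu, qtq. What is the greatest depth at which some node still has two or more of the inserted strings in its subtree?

3

Equivalently: take the maximum, over all pairs, of their longest common prefix length.
e.g. "qtmla" and "qtmov" share the prefix "qtm" of length 3; no pair shares a longer one.
Longest shared-prefix length: 3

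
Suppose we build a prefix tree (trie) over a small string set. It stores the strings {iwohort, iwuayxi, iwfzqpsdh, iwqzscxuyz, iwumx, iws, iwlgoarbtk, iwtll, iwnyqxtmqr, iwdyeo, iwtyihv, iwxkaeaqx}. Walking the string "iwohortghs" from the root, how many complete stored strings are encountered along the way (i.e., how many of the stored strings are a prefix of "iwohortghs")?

Check each prefix of "iwohortghs" against the stored set — each match is an end-marker on the path.
Prefixes of the query that are stored words: "iwohort"
Count: 1

1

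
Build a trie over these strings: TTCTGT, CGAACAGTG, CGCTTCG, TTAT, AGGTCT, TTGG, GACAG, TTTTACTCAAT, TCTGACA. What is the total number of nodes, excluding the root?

Insert word by word; a character creates a node only if that edge doesn't already exist:
  "TTCTGT" → 6 new (T, T, C, T, G, T)
  "CGAACAGTG" → 9 new (C, G, A, A, C, A, G, T, G)
  "CGCTTCG" → prefix "CG" already present; 5 new (C, T, T, C, G)
  "TTAT" → prefix "TT" already present; 2 new (A, T)
  "AGGTCT" → 6 new (A, G, G, T, C, T)
  "TTGG" → prefix "TT" already present; 2 new (G, G)
  "GACAG" → 5 new (G, A, C, A, G)
  "TTTTACTCAAT" → prefix "TT" already present; 9 new (T, T, A, C, T, C, A, A, T)
  "TCTGACA" → prefix "T" already present; 6 new (C, T, G, A, C, A)
Total nodes = 6 + 9 + 5 + 2 + 6 + 2 + 5 + 9 + 6 = 50

50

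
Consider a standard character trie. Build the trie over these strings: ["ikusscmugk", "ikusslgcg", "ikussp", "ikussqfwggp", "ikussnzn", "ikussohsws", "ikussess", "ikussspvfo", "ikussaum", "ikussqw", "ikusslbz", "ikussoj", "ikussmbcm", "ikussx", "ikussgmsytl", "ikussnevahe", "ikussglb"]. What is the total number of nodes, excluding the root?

62

Trace insertions, counting only characters that open a new branch:
  "ikusscmugk" → 10 new (i, k, u, s, s, c, m, u, g, k)
  "ikusslgcg" → prefix "ikuss" already present; 4 new (l, g, c, g)
  "ikussp" → prefix "ikuss" already present; 1 new (p)
  "ikussqfwggp" → prefix "ikuss" already present; 6 new (q, f, w, g, g, p)
  "ikussnzn" → prefix "ikuss" already present; 3 new (n, z, n)
  "ikussohsws" → prefix "ikuss" already present; 5 new (o, h, s, w, s)
  "ikussess" → prefix "ikuss" already present; 3 new (e, s, s)
  "ikussspvfo" → prefix "ikuss" already present; 5 new (s, p, v, f, o)
  "ikussaum" → prefix "ikuss" already present; 3 new (a, u, m)
  "ikussqw" → prefix "ikussq" already present; 1 new (w)
  "ikusslbz" → prefix "ikussl" already present; 2 new (b, z)
  "ikussoj" → prefix "ikusso" already present; 1 new (j)
  "ikussmbcm" → prefix "ikuss" already present; 4 new (m, b, c, m)
  "ikussx" → prefix "ikuss" already present; 1 new (x)
  "ikussgmsytl" → prefix "ikuss" already present; 6 new (g, m, s, y, t, l)
  "ikussnevahe" → prefix "ikussn" already present; 5 new (e, v, a, h, e)
  "ikussglb" → prefix "ikussg" already present; 2 new (l, b)
Total nodes = 10 + 4 + 1 + 6 + 3 + 5 + 3 + 5 + 3 + 1 + 2 + 1 + 4 + 1 + 6 + 5 + 2 = 62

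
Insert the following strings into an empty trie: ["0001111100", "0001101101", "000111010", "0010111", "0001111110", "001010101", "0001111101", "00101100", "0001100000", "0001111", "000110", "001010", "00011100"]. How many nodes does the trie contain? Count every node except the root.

Insert word by word; a character creates a node only if that edge doesn't already exist:
  "0001111100" → 10 new (0, 0, 0, 1, 1, 1, 1, 1, 0, 0)
  "0001101101" → prefix "00011" already present; 5 new (0, 1, 1, 0, 1)
  "000111010" → prefix "000111" already present; 3 new (0, 1, 0)
  "0010111" → prefix "00" already present; 5 new (1, 0, 1, 1, 1)
  "0001111110" → prefix "00011111" already present; 2 new (1, 0)
  "001010101" → prefix "00101" already present; 4 new (0, 1, 0, 1)
  "0001111101" → prefix "000111110" already present; 1 new (1)
  "00101100" → prefix "001011" already present; 2 new (0, 0)
  "0001100000" → prefix "000110" already present; 4 new (0, 0, 0, 0)
  "0001111" → prefix "0001111" already present; 0 new (none)
  "000110" → prefix "000110" already present; 0 new (none)
  "001010" → prefix "001010" already present; 0 new (none)
  "00011100" → prefix "0001110" already present; 1 new (0)
Total nodes = 10 + 5 + 3 + 5 + 2 + 4 + 1 + 2 + 4 + 0 + 0 + 0 + 1 = 37

37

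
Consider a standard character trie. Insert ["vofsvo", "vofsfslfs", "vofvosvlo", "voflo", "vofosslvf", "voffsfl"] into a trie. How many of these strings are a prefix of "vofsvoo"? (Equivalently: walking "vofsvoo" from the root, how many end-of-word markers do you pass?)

Walk "vofsvoo" from the root; an end-of-word marker is hit whenever a stored word is a prefix of "vofsvoo".
Prefixes of the query that are stored words: "vofsvo"
Count: 1

1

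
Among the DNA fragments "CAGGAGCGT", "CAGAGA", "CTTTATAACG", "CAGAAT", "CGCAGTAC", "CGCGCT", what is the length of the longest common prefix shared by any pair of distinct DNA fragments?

4

The deepest shared node is where two words last agree before diverging.
e.g. "CAGAAT" and "CAGAGA" share the prefix "CAGA" of length 4; no pair shares a longer one.
Longest shared-prefix length: 4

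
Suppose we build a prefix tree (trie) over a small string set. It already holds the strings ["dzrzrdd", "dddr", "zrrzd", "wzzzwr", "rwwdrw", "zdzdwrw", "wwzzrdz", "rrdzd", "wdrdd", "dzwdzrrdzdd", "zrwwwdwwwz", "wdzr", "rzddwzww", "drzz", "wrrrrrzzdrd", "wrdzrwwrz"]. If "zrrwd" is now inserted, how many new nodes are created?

"zrr" is already a path in the trie; the remaining "wd" must be added.
Each of the 2 remaining characters creates one node.

2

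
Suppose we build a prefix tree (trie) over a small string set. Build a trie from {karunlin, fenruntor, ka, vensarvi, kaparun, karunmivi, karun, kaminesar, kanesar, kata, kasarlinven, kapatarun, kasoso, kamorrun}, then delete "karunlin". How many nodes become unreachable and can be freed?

3

Walk "karunlin" from the leaf back toward the root, removing each node that no remaining word uses.
The suffix "lin" (3 nodes) is used only by "karunlin"; the node for "karun" still has the child "m", so pruning stops there.
Nodes removed: 3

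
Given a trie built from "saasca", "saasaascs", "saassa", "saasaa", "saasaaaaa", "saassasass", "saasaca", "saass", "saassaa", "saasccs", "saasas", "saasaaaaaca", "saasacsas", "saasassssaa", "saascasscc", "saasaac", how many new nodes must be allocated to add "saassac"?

1

"saassa" is already a path in the trie; the remaining "c" must be added.
Each of the 1 remaining characters creates one node.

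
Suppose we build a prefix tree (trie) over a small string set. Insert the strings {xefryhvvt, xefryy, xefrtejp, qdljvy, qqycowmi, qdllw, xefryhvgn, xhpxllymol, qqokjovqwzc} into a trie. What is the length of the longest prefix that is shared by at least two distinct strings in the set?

7

Equivalently: take the maximum, over all pairs, of their longest common prefix length.
e.g. "xefryhvgn" and "xefryhvvt" share the prefix "xefryhv" of length 7; no pair shares a longer one.
Longest shared-prefix length: 7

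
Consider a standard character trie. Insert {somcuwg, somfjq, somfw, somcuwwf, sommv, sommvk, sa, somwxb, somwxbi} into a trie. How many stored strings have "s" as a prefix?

9

Walk to "s"; the words in its subtree are exactly those with that prefix.
Words under "s": sa, somcuwg, somcuwwf, somfjq, somfw, sommv, sommvk, somwxb, somwxbi
Count: 9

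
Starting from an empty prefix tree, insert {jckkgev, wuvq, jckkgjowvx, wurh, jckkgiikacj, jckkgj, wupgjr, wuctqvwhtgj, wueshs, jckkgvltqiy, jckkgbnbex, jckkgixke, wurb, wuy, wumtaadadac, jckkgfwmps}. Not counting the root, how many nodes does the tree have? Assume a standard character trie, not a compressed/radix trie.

71

Trace insertions, counting only characters that open a new branch:
  "jckkgev" → 7 new (j, c, k, k, g, e, v)
  "wuvq" → 4 new (w, u, v, q)
  "jckkgjowvx" → prefix "jckkg" already present; 5 new (j, o, w, v, x)
  "wurh" → prefix "wu" already present; 2 new (r, h)
  "jckkgiikacj" → prefix "jckkg" already present; 6 new (i, i, k, a, c, j)
  "jckkgj" → prefix "jckkgj" already present; 0 new (none)
  "wupgjr" → prefix "wu" already present; 4 new (p, g, j, r)
  "wuctqvwhtgj" → prefix "wu" already present; 9 new (c, t, q, v, w, h, t, g, j)
  "wueshs" → prefix "wu" already present; 4 new (e, s, h, s)
  "jckkgvltqiy" → prefix "jckkg" already present; 6 new (v, l, t, q, i, y)
  "jckkgbnbex" → prefix "jckkg" already present; 5 new (b, n, b, e, x)
  "jckkgixke" → prefix "jckkgi" already present; 3 new (x, k, e)
  "wurb" → prefix "wur" already present; 1 new (b)
  "wuy" → prefix "wu" already present; 1 new (y)
  "wumtaadadac" → prefix "wu" already present; 9 new (m, t, a, a, d, a, d, a, c)
  "jckkgfwmps" → prefix "jckkg" already present; 5 new (f, w, m, p, s)
Total nodes = 7 + 4 + 5 + 2 + 6 + 0 + 4 + 9 + 4 + 6 + 5 + 3 + 1 + 1 + 9 + 5 = 71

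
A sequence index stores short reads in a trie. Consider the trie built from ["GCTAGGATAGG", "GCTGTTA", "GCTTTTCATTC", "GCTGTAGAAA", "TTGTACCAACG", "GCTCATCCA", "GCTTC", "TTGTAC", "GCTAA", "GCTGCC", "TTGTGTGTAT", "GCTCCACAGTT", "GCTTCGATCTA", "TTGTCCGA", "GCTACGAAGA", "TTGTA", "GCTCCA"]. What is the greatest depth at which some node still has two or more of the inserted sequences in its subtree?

The deepest shared node is where two words last agree before diverging.
e.g. "GCTCCA" and "GCTCCACAGTT" share the prefix "GCTCCA" of length 6; no pair shares a longer one.
Longest shared-prefix length: 6

6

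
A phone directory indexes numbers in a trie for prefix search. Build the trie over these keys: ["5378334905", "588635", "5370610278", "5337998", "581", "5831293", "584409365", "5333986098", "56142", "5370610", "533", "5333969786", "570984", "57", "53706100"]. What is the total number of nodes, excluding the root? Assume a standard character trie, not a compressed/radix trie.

For each word, the new-node count is its length minus the longest prefix already in the trie:
  "5378334905" → 10 new (5, 3, 7, 8, 3, 3, 4, 9, 0, 5)
  "588635" → prefix "5" already present; 5 new (8, 8, 6, 3, 5)
  "5370610278" → prefix "537" already present; 7 new (0, 6, 1, 0, 2, 7, 8)
  "5337998" → prefix "53" already present; 5 new (3, 7, 9, 9, 8)
  "581" → prefix "58" already present; 1 new (1)
  "5831293" → prefix "58" already present; 5 new (3, 1, 2, 9, 3)
  "584409365" → prefix "58" already present; 7 new (4, 4, 0, 9, 3, 6, 5)
  "5333986098" → prefix "533" already present; 7 new (3, 9, 8, 6, 0, 9, 8)
  "56142" → prefix "5" already present; 4 new (6, 1, 4, 2)
  "5370610" → prefix "5370610" already present; 0 new (none)
  "533" → prefix "533" already present; 0 new (none)
  "5333969786" → prefix "53339" already present; 5 new (6, 9, 7, 8, 6)
  "570984" → prefix "5" already present; 5 new (7, 0, 9, 8, 4)
  "57" → prefix "57" already present; 0 new (none)
  "53706100" → prefix "5370610" already present; 1 new (0)
Total nodes = 10 + 5 + 7 + 5 + 1 + 5 + 7 + 7 + 4 + 0 + 0 + 5 + 5 + 0 + 1 = 62

62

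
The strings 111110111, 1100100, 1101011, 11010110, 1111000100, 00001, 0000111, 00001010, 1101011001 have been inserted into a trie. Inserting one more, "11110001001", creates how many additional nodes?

The longest prefix of "11110001001" already in the trie is "1111000100" (length 10).
So 11 − 10 = 1 new nodes.

1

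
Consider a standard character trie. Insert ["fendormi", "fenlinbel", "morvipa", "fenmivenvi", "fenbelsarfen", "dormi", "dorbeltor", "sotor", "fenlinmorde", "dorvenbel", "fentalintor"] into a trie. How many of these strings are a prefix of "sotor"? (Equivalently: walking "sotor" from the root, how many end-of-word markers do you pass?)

Walk "sotor" from the root; an end-of-word marker is hit whenever a stored word is a prefix of "sotor".
Prefixes of the query that are stored words: "sotor"
Count: 1

1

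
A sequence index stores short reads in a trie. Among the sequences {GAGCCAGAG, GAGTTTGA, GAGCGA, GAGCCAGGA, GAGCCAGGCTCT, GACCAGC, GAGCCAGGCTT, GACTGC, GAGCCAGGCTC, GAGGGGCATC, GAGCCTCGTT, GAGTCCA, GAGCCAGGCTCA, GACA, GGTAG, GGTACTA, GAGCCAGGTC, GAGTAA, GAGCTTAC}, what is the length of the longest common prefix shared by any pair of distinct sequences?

11

Look for the deepest trie node that still has at least two words in its subtree.
"GAGCCAGGCTC" and "GAGCCAGGCTCA" agree on "GAGCCAGGCTC" (11 characters) before diverging; nothing deeper is shared.
Longest shared-prefix length: 11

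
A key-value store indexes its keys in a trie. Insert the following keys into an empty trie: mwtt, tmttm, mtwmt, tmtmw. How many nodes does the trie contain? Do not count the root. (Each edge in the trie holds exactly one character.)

For each word, the new-node count is its length minus the longest prefix already in the trie:
  "mwtt" → 4 new (m, w, t, t)
  "tmttm" → 5 new (t, m, t, t, m)
  "mtwmt" → prefix "m" already present; 4 new (t, w, m, t)
  "tmtmw" → prefix "tmt" already present; 2 new (m, w)
Total nodes = 4 + 5 + 4 + 2 = 15

15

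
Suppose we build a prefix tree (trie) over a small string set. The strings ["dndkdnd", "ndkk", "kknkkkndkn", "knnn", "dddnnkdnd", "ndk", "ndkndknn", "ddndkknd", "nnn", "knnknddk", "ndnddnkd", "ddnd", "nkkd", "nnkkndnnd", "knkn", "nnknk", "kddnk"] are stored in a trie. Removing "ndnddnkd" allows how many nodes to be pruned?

After clearing the end-marker at "ndnddnkd", prune upward until reaching a node still needed by another word.
The suffix "nddnkd" (6 nodes) is used only by "ndnddnkd"; the node for "nd" still has the child "k", so pruning stops there.
Nodes removed: 6

6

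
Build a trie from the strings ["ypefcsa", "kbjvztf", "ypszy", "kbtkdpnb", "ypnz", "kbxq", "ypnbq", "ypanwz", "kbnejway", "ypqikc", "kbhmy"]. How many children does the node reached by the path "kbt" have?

Follow the path "kbt" to its node, then look at its outgoing edges.
Distinct next characters after "kbt": k.
That node has 1 child edge.

1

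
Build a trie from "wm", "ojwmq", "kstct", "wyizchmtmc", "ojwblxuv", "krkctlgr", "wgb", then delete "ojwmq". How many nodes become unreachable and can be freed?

Walk "ojwmq" from the leaf back toward the root, removing each node that no remaining word uses.
The suffix "mq" (2 nodes) is used only by "ojwmq"; the node for "ojw" still has the child "b", so pruning stops there.
Nodes removed: 2

2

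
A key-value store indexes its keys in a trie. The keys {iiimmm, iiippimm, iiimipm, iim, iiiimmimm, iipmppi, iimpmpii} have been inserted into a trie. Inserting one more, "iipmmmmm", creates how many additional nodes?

4

The longest prefix of "iipmmmmm" already in the trie is "iipm" (length 4).
Each of the 4 remaining characters creates one node.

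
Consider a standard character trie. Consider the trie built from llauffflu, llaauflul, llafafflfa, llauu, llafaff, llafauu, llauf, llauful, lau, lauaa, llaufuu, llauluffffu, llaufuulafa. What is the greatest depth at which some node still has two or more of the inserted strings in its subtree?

7

Equivalently: take the maximum, over all pairs, of their longest common prefix length.
e.g. "llafaff" and "llafafflfa" share the prefix "llafaff" of length 7; no pair shares a longer one.
Longest shared-prefix length: 7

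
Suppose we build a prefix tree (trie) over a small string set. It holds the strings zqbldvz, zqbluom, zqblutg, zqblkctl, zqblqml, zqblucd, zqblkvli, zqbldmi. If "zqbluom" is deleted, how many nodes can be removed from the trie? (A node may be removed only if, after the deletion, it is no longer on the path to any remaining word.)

2

Walk "zqbluom" from the leaf back toward the root, removing each node that no remaining word uses.
The suffix "om" (2 nodes) is used only by "zqbluom"; the node for "zqblu" still has the child "t", so pruning stops there.
Nodes removed: 2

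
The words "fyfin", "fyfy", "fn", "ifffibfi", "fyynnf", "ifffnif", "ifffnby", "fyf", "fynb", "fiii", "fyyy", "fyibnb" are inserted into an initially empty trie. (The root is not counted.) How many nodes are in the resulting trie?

Count nodes per top-level branch (shared prefixes stored once):
  'f'-branch (fiii, fn, fyf, fyfin, fyfy, fyibnb, fynb, fyynnf, fyyy): 21 nodes
  'i'-branch (ifffibfi, ifffnby, ifffnif): 13 nodes
Sum: 34

34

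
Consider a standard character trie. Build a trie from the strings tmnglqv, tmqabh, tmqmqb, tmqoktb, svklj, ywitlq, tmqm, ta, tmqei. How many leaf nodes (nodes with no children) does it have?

A leaf is a node with no children — equivalently, the end of a word that is not a proper prefix of any other stored word.
Those words: "svklj", "ta", "tmnglqv", "tmqabh", "tmqei", "tmqmqb", "tmqoktb", "ywitlq"
Leaf count: 8

8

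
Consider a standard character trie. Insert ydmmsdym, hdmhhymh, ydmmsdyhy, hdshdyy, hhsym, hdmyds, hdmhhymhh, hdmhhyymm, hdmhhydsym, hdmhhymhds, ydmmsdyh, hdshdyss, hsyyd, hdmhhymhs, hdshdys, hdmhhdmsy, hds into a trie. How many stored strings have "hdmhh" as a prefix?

7

Walk to "hdmhh"; the words in its subtree are exactly those with that prefix.
Words under "hdmhh": hdmhhdmsy, hdmhhydsym, hdmhhymh, hdmhhymhds, hdmhhymhh, hdmhhymhs, hdmhhyymm
Count: 7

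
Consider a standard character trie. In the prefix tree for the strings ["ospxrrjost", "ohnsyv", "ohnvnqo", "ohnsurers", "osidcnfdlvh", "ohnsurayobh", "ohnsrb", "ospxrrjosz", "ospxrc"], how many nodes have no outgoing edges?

Leaves are exactly the stored words that no other stored word extends.
Those words: "ohnsrb", "ohnsurayobh", "ohnsurers", "ohnsyv", "ohnvnqo", "osidcnfdlvh", "ospxrc", "ospxrrjost", "ospxrrjosz"
Leaf count: 9

9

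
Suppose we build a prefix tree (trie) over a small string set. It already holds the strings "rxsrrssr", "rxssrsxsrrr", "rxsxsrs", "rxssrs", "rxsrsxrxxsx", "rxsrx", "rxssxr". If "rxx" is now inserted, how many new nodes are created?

1

Walking "rxx" from the root, the first 2 characters ("rx") follow existing edges; "x" is the first miss.
New nodes needed: |"rxx"| − 2 = 3 − 2 = 1.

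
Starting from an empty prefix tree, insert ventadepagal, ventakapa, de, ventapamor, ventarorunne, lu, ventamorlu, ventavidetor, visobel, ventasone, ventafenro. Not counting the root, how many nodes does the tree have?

59

For each word, the new-node count is its length minus the longest prefix already in the trie:
  "ventadepagal" → 12 new (v, e, n, t, a, d, e, p, a, g, a, l)
  "ventakapa" → prefix "venta" already present; 4 new (k, a, p, a)
  "de" → 2 new (d, e)
  "ventapamor" → prefix "venta" already present; 5 new (p, a, m, o, r)
  "ventarorunne" → prefix "venta" already present; 7 new (r, o, r, u, n, n, e)
  "lu" → 2 new (l, u)
  "ventamorlu" → prefix "venta" already present; 5 new (m, o, r, l, u)
  "ventavidetor" → prefix "venta" already present; 7 new (v, i, d, e, t, o, r)
  "visobel" → prefix "v" already present; 6 new (i, s, o, b, e, l)
  "ventasone" → prefix "venta" already present; 4 new (s, o, n, e)
  "ventafenro" → prefix "venta" already present; 5 new (f, e, n, r, o)
Total nodes = 12 + 4 + 2 + 5 + 7 + 2 + 5 + 7 + 6 + 4 + 5 = 59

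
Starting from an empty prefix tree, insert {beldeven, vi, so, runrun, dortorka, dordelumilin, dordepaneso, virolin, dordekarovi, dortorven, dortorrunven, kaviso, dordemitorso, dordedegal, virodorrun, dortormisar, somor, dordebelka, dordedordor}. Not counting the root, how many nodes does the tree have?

For each word, the new-node count is its length minus the longest prefix already in the trie:
  "beldeven" → 8 new (b, e, l, d, e, v, e, n)
  "vi" → 2 new (v, i)
  "so" → 2 new (s, o)
  "runrun" → 6 new (r, u, n, r, u, n)
  "dortorka" → 8 new (d, o, r, t, o, r, k, a)
  "dordelumilin" → prefix "dor" already present; 9 new (d, e, l, u, m, i, l, i, n)
  "dordepaneso" → prefix "dorde" already present; 6 new (p, a, n, e, s, o)
  "virolin" → prefix "vi" already present; 5 new (r, o, l, i, n)
  "dordekarovi" → prefix "dorde" already present; 6 new (k, a, r, o, v, i)
  "dortorven" → prefix "dortor" already present; 3 new (v, e, n)
  "dortorrunven" → prefix "dortor" already present; 6 new (r, u, n, v, e, n)
  "kaviso" → 6 new (k, a, v, i, s, o)
  "dordemitorso" → prefix "dorde" already present; 7 new (m, i, t, o, r, s, o)
  "dordedegal" → prefix "dorde" already present; 5 new (d, e, g, a, l)
  "virodorrun" → prefix "viro" already present; 6 new (d, o, r, r, u, n)
  "dortormisar" → prefix "dortor" already present; 5 new (m, i, s, a, r)
  "somor" → prefix "so" already present; 3 new (m, o, r)
  "dordebelka" → prefix "dorde" already present; 5 new (b, e, l, k, a)
  "dordedordor" → prefix "dorded" already present; 5 new (o, r, d, o, r)
Total nodes = 8 + 2 + 2 + 6 + 8 + 9 + 6 + 5 + 6 + 3 + 6 + 6 + 7 + 5 + 6 + 5 + 3 + 5 + 5 = 103

103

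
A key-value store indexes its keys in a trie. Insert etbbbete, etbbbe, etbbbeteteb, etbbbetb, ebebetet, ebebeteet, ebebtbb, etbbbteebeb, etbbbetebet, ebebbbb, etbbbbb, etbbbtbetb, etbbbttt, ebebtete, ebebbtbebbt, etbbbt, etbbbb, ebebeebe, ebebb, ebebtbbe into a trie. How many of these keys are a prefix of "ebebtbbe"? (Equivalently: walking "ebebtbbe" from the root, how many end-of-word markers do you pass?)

Walk "ebebtbbe" from the root; an end-of-word marker is hit whenever a stored word is a prefix of "ebebtbbe".
Prefixes of the query that are stored words: "ebebtbb", "ebebtbbe"
Count: 2

2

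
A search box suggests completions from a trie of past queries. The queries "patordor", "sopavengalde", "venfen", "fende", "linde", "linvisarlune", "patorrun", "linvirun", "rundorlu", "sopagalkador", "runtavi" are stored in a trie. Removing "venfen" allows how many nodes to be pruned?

Walk "venfen" from the leaf back toward the root, removing each node that no remaining word uses.
No other word shares any prefix with "venfen", so all 6 of its nodes go.
Nodes removed: 6

6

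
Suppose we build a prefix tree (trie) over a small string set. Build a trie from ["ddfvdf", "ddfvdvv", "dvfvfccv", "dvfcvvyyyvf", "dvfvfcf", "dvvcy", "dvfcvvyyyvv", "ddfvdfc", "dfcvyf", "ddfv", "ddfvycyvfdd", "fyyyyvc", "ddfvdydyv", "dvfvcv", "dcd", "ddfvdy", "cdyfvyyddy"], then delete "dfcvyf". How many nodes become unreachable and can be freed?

Walk "dfcvyf" from the leaf back toward the root, removing each node that no remaining word uses.
The suffix "fcvyf" (5 nodes) is used only by "dfcvyf"; the node for "d" still has the child "d", so pruning stops there.
Nodes removed: 5

5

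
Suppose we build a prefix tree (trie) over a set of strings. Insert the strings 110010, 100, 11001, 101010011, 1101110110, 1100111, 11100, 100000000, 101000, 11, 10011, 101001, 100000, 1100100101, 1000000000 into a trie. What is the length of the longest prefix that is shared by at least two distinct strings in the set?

9

The deepest shared node is where two words last agree before diverging.
e.g. "100000000" and "1000000000" share the prefix "100000000" of length 9; no pair shares a longer one.
Longest shared-prefix length: 9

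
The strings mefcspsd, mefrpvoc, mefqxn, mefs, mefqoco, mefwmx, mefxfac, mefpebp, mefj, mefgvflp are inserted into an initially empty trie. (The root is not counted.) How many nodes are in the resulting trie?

37

Count nodes per top-level branch (shared prefixes stored once):
  'm'-branch (mefcspsd, mefgvflp, mefj, mefpebp, mefqoco, mefqxn, mefrpvoc, mefs, mefwmx, mefxfac): 37 nodes
Sum: 37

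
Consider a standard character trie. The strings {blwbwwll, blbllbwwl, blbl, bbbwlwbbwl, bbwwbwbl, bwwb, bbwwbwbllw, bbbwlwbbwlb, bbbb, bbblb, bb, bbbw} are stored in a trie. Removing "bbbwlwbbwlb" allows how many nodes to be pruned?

1

Walk "bbbwlwbbwlb" from the leaf back toward the root, removing each node that no remaining word uses.
The suffix "b" (1 node) is used only by "bbbwlwbbwlb"; "bbbwlwbbwl" is itself a stored word, so pruning stops there.
Nodes removed: 1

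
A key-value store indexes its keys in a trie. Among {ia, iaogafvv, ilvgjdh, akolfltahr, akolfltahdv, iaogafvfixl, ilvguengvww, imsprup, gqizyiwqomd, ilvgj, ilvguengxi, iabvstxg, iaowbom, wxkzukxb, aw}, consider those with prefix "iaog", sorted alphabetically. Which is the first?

iaogafvfixl

Words with prefix "iaog", in lexicographic order: "iaogafvfixl", "iaogafvv"
The 1st is iaogafvfixl.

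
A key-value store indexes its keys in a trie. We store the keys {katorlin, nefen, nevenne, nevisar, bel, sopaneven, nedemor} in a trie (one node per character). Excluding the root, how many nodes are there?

39

Count nodes per top-level branch (shared prefixes stored once):
  'b'-branch (bel): 3 nodes
  'k'-branch (katorlin): 8 nodes
  'n'-branch (nedemor, nefen, nevenne, nevisar): 19 nodes
  's'-branch (sopaneven): 9 nodes
Sum: 39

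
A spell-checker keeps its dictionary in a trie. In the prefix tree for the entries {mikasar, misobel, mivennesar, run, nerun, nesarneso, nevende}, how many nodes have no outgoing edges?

A leaf is a node with no children — equivalently, the end of a word that is not a proper prefix of any other stored word.
Those words: "mikasar", "misobel", "mivennesar", "nerun", "nesarneso", "nevende", "run"
Leaf count: 7

7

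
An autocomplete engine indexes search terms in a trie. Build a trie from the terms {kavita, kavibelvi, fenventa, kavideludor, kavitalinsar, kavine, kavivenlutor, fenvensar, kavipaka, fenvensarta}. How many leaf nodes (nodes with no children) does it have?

8

Leaves are exactly the stored words that no other stored word extends.
Those words: "fenvensarta", "fenventa", "kavibelvi", "kavideludor", "kavine", "kavipaka", "kavitalinsar", "kavivenlutor"
Leaf count: 8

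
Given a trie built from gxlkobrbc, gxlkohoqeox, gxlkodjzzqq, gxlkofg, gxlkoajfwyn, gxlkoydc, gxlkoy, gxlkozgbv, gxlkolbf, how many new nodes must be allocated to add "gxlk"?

0

"gxlk" is already a full path in the trie; only an end-marker is added.
No new nodes are needed: 0.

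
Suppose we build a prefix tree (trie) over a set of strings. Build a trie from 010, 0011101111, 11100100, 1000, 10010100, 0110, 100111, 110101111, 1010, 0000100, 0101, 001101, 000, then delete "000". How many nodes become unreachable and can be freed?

After clearing the end-marker at "000", prune upward until reaching a node still needed by another word.
Every node on "000" is still needed (e.g. by "0000100"), so nothing is freed.
Nodes removed: 0

0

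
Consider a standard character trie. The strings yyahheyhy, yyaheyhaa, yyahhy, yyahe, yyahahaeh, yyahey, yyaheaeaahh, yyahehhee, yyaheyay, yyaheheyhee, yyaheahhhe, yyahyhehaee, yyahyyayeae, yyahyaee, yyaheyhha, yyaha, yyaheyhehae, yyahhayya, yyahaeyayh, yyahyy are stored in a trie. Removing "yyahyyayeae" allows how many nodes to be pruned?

5

After clearing the end-marker at "yyahyyayeae", prune upward until reaching a node still needed by another word.
The suffix "ayeae" (5 nodes) is used only by "yyahyyayeae"; "yyahyy" is itself a stored word, so pruning stops there.
Nodes removed: 5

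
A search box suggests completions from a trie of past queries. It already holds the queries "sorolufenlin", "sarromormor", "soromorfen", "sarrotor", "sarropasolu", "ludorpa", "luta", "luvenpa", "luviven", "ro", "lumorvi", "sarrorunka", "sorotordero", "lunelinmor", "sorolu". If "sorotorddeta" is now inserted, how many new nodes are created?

4

Walking "sorotorddeta" from the root, the first 8 characters ("sorotord") follow existing edges; "d" is the first miss.
New nodes needed: |"sorotorddeta"| − 8 = 12 − 8 = 4.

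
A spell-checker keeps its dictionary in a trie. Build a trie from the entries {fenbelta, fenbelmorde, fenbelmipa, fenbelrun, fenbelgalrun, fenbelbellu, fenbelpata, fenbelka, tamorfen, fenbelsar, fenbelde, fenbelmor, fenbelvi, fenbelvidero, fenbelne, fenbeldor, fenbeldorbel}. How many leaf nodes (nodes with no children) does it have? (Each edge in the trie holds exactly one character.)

Leaves are exactly the stored words that no other stored word extends.
Those words: "fenbelbellu", "fenbelde", "fenbeldorbel", "fenbelgalrun", "fenbelka", "fenbelmipa", "fenbelmorde", "fenbelne", "fenbelpata", "fenbelrun", "fenbelsar", "fenbelta", "fenbelvidero", "tamorfen"
Leaf count: 14

14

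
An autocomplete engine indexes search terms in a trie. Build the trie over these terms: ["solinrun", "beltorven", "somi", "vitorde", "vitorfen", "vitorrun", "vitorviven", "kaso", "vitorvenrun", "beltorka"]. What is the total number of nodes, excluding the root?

48

Trace insertions, counting only characters that open a new branch:
  "solinrun" → 8 new (s, o, l, i, n, r, u, n)
  "beltorven" → 9 new (b, e, l, t, o, r, v, e, n)
  "somi" → prefix "so" already present; 2 new (m, i)
  "vitorde" → 7 new (v, i, t, o, r, d, e)
  "vitorfen" → prefix "vitor" already present; 3 new (f, e, n)
  "vitorrun" → prefix "vitor" already present; 3 new (r, u, n)
  "vitorviven" → prefix "vitor" already present; 5 new (v, i, v, e, n)
  "kaso" → 4 new (k, a, s, o)
  "vitorvenrun" → prefix "vitorv" already present; 5 new (e, n, r, u, n)
  "beltorka" → prefix "beltor" already present; 2 new (k, a)
Total nodes = 8 + 9 + 2 + 7 + 3 + 3 + 5 + 4 + 5 + 2 = 48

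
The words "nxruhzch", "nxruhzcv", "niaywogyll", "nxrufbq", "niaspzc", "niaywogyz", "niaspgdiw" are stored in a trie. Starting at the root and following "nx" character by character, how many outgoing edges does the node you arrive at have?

1

The children of the "nx" node are the distinct next characters among strings starting with "nx".
Characters that immediately follow "nx" among the stored strings: {r}.
That node has 1 child edge.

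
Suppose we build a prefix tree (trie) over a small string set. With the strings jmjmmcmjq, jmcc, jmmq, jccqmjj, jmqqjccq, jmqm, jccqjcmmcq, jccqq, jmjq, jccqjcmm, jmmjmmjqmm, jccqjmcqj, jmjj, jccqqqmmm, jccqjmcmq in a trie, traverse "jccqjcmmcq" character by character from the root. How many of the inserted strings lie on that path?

Traverse "jccqjcmmcq" character by character; count nodes along the way that are marked as word ends.
Prefixes of the query that are stored words: "jccqjcmm", "jccqjcmmcq"
Count: 2

2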